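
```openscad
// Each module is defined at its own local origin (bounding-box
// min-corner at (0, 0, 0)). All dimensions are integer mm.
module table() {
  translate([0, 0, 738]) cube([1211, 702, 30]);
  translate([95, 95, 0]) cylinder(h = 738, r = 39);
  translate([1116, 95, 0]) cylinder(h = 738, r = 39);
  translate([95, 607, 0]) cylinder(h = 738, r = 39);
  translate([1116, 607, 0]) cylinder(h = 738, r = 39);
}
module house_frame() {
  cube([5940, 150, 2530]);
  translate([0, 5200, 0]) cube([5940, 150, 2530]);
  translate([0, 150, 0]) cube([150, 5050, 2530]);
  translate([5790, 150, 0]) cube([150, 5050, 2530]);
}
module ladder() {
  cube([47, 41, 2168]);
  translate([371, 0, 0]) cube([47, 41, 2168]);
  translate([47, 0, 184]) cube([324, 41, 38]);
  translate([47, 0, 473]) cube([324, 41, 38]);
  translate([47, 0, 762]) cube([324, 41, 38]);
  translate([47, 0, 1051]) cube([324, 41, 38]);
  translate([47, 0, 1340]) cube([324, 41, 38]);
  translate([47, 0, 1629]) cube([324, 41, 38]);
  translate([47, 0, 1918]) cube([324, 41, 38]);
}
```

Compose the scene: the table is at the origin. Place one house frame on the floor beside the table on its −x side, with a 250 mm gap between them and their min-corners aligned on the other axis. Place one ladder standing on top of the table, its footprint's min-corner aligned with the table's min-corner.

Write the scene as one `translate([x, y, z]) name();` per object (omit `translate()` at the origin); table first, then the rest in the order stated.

table();
translate([-6190, 0, 0]) house_frame();
translate([0, 0, 768]) ladder();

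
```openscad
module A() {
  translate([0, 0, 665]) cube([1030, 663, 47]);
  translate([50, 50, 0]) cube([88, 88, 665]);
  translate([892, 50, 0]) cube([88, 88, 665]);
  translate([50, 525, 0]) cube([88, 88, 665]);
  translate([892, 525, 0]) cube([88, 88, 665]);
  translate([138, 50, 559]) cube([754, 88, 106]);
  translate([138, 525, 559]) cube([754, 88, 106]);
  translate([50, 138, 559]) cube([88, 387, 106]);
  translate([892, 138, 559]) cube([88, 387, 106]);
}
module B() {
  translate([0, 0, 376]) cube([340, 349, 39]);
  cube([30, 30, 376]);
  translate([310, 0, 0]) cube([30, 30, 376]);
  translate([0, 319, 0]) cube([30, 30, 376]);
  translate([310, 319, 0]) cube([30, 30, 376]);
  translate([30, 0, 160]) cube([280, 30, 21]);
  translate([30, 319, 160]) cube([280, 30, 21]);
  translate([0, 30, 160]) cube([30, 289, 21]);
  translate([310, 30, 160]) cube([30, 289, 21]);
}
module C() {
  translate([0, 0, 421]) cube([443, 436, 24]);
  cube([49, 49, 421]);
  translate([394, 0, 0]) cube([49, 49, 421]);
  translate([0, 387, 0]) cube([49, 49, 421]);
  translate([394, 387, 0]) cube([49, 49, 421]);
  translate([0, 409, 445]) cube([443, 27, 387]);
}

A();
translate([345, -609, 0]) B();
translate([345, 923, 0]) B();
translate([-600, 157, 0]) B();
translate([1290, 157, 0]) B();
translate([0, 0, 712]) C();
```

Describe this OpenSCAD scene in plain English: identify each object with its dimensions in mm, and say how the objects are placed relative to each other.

A is a table: top 1030 mm (x) × 663 mm (y), 47 mm thick, upper face at z = 712 mm, on four 88×88 mm square legs, each inset 50 mm from the nearest pair of top edges, running from z = 0 to the bottom of the top. Four apron rails, 88 mm thick and 106 mm tall, run between adjacent legs with their top edges flush with the underside of the top and their outer faces flush with the legs' outer faces.

B is a simple wooden stool: a rectangular seat 340 mm (x) by 349 mm (y), 39 mm thick, top face at z = 415 mm, on four square legs, each 30×30 mm in cross-section. The legs rest on z = 0, each flush with a corner of the seat. Four stretchers, 30 mm wide and 21 mm tall, connect adjacent legs with their undersides at z = 160 mm, each running between the inner faces of the legs it joins and aligned with the legs' outer faces on the other axis.

C is a chair. The seat is a 443×436×24 mm slab with its top at z = 445 mm, on four 49×49 mm corner legs (flush with the seat edges, standing on z = 0). A flat backrest 27 mm thick, 387 mm tall, spans the full seat width and rises from the seat top along its +y edge, rear face flush with the rear of the seat.

Four stools sit around the table at the −y, +y, −x, +x sides. The chair is on top of the table.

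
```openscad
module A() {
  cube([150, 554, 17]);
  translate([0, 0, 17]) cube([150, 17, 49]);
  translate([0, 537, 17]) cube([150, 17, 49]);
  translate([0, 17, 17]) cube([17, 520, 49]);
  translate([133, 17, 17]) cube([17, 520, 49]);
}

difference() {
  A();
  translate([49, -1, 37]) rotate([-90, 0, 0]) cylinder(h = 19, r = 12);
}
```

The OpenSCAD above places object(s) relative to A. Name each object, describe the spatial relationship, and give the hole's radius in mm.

The subtracted cylinder has r = 12 mm.

A is an open box. The open box has a circular hole through its front wall. The hole's radius is 12 mm.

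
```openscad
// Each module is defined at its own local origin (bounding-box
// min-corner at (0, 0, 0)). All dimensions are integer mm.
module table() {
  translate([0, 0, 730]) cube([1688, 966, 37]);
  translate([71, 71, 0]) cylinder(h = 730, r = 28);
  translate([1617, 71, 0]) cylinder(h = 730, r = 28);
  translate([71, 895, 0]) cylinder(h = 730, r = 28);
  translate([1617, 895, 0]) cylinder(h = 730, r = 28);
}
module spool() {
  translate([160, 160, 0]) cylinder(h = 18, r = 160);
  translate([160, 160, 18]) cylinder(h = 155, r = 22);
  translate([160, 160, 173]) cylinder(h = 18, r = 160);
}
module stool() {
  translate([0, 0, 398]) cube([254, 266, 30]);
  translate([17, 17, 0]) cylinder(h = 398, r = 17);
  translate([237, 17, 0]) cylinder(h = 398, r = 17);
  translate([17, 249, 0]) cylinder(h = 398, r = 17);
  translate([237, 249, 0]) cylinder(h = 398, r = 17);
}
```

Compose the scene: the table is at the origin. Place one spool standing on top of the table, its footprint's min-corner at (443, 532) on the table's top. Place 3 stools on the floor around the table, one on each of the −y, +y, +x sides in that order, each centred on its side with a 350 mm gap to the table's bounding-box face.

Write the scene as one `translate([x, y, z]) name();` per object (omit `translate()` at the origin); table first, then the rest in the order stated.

table();
translate([443, 532, 767]) spool();
translate([717, -616, 0]) stool();
translate([717, 1316, 0]) stool();
translate([2038, 350, 0]) stool();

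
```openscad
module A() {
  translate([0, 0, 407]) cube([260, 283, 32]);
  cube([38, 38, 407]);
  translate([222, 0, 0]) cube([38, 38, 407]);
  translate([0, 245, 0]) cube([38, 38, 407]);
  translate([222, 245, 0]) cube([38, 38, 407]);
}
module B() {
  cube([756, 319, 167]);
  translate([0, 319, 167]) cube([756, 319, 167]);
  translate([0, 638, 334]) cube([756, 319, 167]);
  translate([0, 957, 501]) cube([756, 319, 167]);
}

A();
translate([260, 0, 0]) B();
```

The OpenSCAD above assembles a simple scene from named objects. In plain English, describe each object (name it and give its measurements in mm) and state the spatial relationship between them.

A is a simple wooden stool: a rectangular seat 260 mm (x) by 283 mm (y), 32 mm thick, top face at z = 439 mm, on four square legs, each 38×38 mm in cross-section. The legs rest on z = 0, each flush with a corner of the seat.

B is a run of 4 identical solid stair steps. Each tread is 756×319 mm and each step block is 167 mm high. Step 1 rests on the floor; step k is offset from step 1 by (k−1)×319 mm in y and (k−1)×167 mm in z.

The staircase is against the stool's +x side, with their −y faces flush.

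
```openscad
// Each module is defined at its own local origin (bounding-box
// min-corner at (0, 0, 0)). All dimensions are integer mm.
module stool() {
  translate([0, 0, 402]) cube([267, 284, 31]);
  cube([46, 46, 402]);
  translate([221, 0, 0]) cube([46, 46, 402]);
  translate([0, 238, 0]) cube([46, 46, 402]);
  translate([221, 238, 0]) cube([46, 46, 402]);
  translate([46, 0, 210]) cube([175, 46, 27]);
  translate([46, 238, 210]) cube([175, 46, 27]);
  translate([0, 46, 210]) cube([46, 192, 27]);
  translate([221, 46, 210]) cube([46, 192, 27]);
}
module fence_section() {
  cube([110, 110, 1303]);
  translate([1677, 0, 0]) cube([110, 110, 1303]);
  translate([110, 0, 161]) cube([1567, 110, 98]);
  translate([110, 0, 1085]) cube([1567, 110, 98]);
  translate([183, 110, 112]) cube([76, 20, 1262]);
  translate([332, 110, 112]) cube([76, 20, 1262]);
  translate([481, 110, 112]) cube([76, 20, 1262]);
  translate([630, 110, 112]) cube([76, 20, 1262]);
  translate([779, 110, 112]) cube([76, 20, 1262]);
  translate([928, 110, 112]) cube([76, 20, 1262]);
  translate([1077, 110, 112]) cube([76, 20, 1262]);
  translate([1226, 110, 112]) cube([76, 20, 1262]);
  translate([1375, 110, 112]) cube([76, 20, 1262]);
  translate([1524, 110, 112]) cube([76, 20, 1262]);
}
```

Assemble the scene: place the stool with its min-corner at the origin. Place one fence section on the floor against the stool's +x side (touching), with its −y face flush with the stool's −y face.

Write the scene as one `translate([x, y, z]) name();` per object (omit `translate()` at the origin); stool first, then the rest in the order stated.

stool();
translate([267, 0, 0]) fence_section();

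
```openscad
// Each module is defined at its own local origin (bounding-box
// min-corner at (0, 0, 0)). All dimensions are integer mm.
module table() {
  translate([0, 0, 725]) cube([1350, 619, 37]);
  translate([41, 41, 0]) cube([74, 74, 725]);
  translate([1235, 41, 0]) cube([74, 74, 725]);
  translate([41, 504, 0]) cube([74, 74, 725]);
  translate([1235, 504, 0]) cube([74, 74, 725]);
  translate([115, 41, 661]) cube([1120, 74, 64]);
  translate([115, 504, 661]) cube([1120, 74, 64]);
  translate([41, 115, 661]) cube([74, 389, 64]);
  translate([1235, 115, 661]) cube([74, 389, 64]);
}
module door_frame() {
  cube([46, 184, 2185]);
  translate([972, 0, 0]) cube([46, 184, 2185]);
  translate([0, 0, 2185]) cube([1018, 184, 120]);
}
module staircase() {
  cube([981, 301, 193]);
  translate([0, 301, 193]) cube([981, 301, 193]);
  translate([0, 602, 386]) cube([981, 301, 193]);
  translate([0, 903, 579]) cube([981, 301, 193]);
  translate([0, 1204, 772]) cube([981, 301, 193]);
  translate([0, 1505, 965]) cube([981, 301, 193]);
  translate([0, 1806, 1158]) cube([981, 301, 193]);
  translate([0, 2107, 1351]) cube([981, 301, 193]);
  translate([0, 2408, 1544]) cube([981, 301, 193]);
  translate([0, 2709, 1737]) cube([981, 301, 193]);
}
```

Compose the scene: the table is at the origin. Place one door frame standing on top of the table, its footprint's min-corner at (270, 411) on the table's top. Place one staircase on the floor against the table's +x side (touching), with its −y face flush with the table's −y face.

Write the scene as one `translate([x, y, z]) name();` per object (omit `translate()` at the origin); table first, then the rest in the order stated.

table();
translate([270, 411, 762]) door_frame();
translate([1350, 0, 0]) staircase();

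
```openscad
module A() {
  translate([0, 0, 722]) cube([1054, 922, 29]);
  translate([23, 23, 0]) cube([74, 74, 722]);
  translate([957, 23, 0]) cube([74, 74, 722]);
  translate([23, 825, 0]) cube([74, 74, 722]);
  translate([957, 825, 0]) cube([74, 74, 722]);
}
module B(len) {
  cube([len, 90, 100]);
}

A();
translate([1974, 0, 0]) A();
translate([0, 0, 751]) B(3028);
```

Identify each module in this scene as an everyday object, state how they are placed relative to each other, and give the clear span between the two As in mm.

Second table starts at x = 1974; first ends at x = 1054; clear span = 1974 − 1054 = 920 mm.

A is a table. B is a beam. A beam spans the tops of two tables. The clear span between the two tables is 920 mm.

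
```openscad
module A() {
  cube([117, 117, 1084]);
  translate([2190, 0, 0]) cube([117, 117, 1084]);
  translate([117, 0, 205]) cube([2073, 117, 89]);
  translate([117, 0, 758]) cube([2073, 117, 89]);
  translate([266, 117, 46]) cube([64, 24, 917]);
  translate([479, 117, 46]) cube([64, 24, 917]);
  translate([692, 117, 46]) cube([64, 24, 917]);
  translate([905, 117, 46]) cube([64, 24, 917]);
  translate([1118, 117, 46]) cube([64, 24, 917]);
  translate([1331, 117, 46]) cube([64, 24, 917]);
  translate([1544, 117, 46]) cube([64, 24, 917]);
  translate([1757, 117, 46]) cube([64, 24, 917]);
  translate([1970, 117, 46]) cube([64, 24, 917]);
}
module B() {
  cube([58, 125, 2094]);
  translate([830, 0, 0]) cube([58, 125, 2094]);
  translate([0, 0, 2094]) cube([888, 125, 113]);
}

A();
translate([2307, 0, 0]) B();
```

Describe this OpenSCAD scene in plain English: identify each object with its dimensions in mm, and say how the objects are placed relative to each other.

A is a fence section. Two 117×117 mm posts, 1084 mm tall, stand on the floor with a clear span of 2073 mm between their inner faces. Two horizontal rails of 117×89 mm section span the gap between the posts with their undersides at z = 205 mm and z = 758 mm, flush with the posts' −y face. 9 pickets, each 64 mm wide, 24 mm thick and 917 mm tall, are fixed to the +y face of the rails with their bottoms at z = 46 mm, evenly spaced across the span with equal gaps (rounded down to the nearest mm) at the −x end and between each pair — any rounding remainder accumulates at the +x end.

B is a door frame. The clear opening is 772 mm wide and 2094 mm high. Two 58 mm wide jambs, 125 mm deep, stand either side of the opening from the floor to the top of the opening. A 113 mm thick head sits across the top of both jambs, spanning the full outside width of the frame.

The door frame is against the fence section's +x side, with their −y faces flush.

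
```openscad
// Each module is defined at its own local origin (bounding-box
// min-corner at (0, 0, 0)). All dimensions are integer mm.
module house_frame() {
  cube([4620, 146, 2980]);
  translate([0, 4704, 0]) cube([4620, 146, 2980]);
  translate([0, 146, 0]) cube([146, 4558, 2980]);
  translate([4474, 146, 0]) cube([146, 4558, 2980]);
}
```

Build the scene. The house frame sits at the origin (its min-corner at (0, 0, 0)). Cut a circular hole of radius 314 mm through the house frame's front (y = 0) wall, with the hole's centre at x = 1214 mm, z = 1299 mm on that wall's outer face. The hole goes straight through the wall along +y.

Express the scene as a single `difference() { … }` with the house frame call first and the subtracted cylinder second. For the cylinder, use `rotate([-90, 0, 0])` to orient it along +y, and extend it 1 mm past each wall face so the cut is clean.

difference() {
  house_frame();
  translate([1214, -1, 1299]) rotate([-90, 0, 0]) cylinder(h = 148, r = 314);
}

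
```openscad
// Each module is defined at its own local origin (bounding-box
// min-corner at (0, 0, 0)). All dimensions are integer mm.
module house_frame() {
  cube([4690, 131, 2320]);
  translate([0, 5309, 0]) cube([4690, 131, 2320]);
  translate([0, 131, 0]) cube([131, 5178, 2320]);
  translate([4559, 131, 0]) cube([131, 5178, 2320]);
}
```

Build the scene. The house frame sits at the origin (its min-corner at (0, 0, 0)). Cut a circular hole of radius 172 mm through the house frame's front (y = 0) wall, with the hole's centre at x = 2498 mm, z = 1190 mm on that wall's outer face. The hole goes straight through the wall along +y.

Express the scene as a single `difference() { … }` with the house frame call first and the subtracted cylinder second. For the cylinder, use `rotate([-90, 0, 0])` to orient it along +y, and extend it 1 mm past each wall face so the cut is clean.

difference() {
  house_frame();
  translate([2498, -1, 1190]) rotate([-90, 0, 0]) cylinder(h = 133, r = 172);
}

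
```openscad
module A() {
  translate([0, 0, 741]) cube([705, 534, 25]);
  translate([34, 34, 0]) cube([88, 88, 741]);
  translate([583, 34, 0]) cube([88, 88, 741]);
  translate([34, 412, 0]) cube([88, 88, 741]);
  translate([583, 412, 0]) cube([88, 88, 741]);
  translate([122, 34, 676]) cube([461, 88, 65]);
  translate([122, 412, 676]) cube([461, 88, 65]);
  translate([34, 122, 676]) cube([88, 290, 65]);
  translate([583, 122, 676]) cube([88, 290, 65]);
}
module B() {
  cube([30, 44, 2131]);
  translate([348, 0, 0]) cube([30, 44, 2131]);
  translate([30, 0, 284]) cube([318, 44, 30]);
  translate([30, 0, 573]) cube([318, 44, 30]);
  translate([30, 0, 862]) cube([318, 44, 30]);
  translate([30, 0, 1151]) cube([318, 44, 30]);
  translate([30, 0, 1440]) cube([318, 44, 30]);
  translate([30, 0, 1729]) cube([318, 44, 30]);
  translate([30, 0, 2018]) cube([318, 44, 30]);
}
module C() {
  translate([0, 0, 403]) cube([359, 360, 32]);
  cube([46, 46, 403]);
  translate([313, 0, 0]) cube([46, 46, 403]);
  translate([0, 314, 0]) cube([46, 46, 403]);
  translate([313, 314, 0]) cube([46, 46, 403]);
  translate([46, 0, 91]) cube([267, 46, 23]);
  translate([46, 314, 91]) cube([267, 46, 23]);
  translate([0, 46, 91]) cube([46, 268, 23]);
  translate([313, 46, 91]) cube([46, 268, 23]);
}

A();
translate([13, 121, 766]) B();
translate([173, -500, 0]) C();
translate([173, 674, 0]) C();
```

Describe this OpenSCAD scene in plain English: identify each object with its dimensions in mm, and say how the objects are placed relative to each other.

A is a rectangular dining table. The top is 705×534×25 mm with its upper surface at z = 766 mm. It stands on four 88×88 mm square legs, each inset 34 mm from the nearest pair of top edges, running from the floor to the underside of the top. Four apron rails, 88 mm thick and 65 mm tall, run between adjacent legs with their top edges flush with the underside of the top and their outer faces flush with the legs' outer faces.

B is a wooden ladder with two side rails of 30×44 mm section and 2131 mm height, set 378 mm apart overall. Between them run 7 rectangular rungs (44 mm deep, 30 mm thick), front faces flush with the rails' −y face. The bottom of the first rung is 284 mm above the floor and each subsequent rung is 289 mm higher than the one below.

C is a simple wooden stool: a rectangular seat 359 mm (x) by 360 mm (y), 32 mm thick, top face at z = 435 mm, on four square legs, each 46×46 mm in cross-section. The legs rest on z = 0, each flush with a corner of the seat. Four stretchers, 46 mm wide and 23 mm tall, connect adjacent legs with their undersides at z = 91 mm, each running between the inner faces of the legs it joins and aligned with the legs' outer faces on the other axis.

The ladder is on top of the table. Two stools sit around the table at the −y, +y sides.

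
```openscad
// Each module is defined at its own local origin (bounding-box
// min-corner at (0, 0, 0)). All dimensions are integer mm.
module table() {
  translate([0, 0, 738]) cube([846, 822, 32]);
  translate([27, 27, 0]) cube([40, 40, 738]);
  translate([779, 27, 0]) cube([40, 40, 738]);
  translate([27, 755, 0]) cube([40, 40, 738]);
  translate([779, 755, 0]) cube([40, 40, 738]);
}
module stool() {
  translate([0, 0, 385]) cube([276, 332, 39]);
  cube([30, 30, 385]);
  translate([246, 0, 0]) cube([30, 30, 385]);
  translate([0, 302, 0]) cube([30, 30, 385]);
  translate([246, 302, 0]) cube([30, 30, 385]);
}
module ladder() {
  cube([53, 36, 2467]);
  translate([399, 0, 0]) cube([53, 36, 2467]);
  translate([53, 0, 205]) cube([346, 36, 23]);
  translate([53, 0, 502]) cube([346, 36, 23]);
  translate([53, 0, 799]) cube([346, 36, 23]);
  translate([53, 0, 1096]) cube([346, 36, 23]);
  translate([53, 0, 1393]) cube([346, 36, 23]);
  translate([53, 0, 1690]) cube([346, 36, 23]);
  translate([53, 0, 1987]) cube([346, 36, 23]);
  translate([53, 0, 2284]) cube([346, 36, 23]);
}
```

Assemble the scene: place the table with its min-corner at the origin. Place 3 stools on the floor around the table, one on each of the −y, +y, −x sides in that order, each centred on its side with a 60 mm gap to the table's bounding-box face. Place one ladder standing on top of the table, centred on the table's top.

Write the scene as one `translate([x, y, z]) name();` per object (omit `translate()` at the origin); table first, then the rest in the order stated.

table();
translate([285, -392, 0]) stool();
translate([285, 882, 0]) stool();
translate([-336, 245, 0]) stool();
translate([197, 393, 770]) ladder();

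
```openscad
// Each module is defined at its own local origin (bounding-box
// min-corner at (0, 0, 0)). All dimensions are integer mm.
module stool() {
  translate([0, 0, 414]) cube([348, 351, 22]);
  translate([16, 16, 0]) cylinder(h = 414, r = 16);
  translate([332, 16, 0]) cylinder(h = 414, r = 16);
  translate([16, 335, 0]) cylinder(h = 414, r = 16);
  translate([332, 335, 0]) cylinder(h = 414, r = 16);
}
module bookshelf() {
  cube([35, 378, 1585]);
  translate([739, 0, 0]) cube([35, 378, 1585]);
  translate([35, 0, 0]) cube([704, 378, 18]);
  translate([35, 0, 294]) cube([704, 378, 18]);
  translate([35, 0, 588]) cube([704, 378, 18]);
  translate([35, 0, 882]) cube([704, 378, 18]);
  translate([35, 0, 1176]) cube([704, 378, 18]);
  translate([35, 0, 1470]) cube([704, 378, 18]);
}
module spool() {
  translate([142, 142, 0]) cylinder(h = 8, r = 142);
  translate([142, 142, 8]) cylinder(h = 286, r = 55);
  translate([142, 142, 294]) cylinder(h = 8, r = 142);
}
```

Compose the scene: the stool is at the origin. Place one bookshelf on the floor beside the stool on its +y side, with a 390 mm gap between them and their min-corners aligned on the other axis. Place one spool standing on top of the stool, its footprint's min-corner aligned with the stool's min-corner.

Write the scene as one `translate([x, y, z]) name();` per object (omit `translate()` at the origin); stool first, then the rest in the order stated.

stool();
translate([0, 741, 0]) bookshelf();
translate([0, 0, 436]) spool();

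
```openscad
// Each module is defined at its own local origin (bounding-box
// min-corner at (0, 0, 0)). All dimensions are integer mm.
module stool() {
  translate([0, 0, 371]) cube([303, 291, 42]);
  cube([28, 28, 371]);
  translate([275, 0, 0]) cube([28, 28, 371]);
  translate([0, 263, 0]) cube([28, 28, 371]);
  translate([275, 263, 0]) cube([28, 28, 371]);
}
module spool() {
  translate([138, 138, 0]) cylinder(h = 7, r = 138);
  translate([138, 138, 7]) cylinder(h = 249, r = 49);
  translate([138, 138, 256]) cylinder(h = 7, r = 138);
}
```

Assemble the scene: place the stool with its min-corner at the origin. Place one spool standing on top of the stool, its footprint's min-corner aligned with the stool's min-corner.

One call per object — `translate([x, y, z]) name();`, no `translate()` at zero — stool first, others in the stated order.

stool();
translate([0, 0, 413]) spool();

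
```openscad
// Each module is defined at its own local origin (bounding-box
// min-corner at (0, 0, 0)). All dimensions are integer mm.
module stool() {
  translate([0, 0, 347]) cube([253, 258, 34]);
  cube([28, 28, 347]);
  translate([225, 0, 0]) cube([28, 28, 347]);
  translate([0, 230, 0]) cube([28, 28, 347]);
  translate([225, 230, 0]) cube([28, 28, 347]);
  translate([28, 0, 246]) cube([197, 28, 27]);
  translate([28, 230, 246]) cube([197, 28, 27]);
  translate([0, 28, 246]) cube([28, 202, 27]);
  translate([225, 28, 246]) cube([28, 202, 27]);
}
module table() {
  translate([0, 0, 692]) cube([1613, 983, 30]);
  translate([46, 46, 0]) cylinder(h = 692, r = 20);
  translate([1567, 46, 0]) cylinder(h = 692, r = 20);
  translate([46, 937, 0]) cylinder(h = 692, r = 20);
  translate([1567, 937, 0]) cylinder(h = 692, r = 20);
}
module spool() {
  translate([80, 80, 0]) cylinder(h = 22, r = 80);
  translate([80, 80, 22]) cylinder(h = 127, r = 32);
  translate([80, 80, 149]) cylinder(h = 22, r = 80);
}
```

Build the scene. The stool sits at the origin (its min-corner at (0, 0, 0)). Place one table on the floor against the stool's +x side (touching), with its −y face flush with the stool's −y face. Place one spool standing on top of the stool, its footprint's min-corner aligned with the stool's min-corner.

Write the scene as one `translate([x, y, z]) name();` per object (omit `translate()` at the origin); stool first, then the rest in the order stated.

stool();
translate([253, 0, 0]) table();
translate([0, 0, 381]) spool();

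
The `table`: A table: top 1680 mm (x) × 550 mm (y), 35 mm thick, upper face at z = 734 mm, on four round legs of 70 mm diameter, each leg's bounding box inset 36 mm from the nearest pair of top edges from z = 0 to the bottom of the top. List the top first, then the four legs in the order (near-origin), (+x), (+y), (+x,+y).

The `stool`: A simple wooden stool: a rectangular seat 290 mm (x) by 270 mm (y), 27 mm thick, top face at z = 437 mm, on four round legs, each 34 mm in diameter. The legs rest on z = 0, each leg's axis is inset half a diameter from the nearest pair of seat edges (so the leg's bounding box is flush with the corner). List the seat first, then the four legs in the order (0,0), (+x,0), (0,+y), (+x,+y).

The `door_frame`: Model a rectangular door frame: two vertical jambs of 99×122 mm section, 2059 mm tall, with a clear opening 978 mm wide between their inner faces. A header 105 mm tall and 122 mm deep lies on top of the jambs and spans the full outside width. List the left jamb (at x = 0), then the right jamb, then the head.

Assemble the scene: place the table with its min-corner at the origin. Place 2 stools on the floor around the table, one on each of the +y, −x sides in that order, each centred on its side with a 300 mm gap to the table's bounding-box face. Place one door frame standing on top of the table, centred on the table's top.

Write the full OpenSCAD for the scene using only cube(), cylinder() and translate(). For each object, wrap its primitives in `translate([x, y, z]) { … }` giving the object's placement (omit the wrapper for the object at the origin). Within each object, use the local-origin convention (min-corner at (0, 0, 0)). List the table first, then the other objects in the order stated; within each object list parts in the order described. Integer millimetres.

translate([0, 0, 699]) cube([1680, 550, 35]);
translate([71, 71, 0]) cylinder(h = 699, r = 35);
translate([1609, 71, 0]) cylinder(h = 699, r = 35);
translate([71, 479, 0]) cylinder(h = 699, r = 35);
translate([1609, 479, 0]) cylinder(h = 699, r = 35);
translate([695, 850, 0]) {
  translate([0, 0, 410]) cube([290, 270, 27]);
  translate([17, 17, 0]) cylinder(h = 410, r = 17);
  translate([273, 17, 0]) cylinder(h = 410, r = 17);
  translate([17, 253, 0]) cylinder(h = 410, r = 17);
  translate([273, 253, 0]) cylinder(h = 410, r = 17);
}
translate([-590, 140, 0]) {
  translate([0, 0, 410]) cube([290, 270, 27]);
  translate([17, 17, 0]) cylinder(h = 410, r = 17);
  translate([273, 17, 0]) cylinder(h = 410, r = 17);
  translate([17, 253, 0]) cylinder(h = 410, r = 17);
  translate([273, 253, 0]) cylinder(h = 410, r = 17);
}
translate([252, 214, 734]) {
  cube([99, 122, 2059]);
  translate([1077, 0, 0]) cube([99, 122, 2059]);
  translate([0, 0, 2059]) cube([1176, 122, 105]);
}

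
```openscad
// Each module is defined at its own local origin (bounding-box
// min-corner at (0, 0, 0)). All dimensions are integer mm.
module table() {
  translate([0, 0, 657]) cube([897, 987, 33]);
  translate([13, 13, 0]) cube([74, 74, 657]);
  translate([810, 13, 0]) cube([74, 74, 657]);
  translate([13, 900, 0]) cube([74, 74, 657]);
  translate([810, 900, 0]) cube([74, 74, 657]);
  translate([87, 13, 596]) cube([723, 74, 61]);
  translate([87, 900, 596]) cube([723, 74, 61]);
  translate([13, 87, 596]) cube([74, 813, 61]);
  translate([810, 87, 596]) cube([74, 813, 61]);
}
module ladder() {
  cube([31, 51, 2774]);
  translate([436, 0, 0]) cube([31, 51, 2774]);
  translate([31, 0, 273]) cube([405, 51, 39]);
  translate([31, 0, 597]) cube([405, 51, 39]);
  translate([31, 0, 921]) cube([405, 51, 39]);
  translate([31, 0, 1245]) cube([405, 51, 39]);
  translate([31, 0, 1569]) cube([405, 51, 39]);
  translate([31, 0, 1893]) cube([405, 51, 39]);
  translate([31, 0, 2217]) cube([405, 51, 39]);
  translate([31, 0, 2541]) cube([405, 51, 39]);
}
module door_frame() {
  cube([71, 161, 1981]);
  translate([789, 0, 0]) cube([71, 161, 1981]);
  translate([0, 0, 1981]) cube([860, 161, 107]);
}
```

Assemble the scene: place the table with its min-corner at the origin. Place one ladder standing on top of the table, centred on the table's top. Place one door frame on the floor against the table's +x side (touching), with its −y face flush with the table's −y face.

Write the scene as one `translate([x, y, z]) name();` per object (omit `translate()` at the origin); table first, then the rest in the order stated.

table();
translate([215, 468, 690]) ladder();
translate([897, 0, 0]) door_frame();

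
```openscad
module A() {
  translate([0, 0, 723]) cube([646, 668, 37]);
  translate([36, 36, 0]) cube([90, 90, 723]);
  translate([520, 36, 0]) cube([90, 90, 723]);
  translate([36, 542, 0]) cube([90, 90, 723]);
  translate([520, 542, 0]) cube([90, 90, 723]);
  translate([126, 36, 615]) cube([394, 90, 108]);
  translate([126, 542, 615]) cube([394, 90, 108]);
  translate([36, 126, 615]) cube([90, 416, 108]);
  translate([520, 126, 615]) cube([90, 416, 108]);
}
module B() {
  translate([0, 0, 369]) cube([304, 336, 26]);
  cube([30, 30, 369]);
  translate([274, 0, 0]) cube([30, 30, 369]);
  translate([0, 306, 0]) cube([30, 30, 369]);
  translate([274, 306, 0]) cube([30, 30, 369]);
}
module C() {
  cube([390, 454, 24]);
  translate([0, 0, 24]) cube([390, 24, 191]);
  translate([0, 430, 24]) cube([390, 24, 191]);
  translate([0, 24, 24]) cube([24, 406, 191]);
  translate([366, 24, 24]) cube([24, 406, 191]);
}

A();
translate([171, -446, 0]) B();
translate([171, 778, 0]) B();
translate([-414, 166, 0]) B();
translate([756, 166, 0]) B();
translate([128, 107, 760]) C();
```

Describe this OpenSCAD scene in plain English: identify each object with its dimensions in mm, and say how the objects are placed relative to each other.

A is a table: top 646 mm (x) × 668 mm (y), 37 mm thick, upper face at z = 760 mm, on four 90×90 mm square legs, each inset 36 mm from the nearest pair of top edges, running from z = 0 to the bottom of the top. Four apron rails, 90 mm thick and 108 mm tall, run between adjacent legs with their top edges flush with the underside of the top and their outer faces flush with the legs' outer faces.

B is a four-legged stool. The seat is a 304×336×26 mm slab whose top surface is at z = 395 mm; four square legs, each 30×30 mm in cross-section, run from the floor (z = 0) to the underside of the seat, each flush with a corner of the seat.

C is an open-topped rectangular box: outside dimensions 390×454×215 mm, with a uniform wall and base thickness of 24 mm. The base is a full 390×454 slab on the floor; four walls sit on top of the base. The front and back walls (the −y and +y sides) span the full width; the two side walls fit between them.

Four stools sit around the table at the −y, +y, −x, +x sides. The open box is on top of the table, centred.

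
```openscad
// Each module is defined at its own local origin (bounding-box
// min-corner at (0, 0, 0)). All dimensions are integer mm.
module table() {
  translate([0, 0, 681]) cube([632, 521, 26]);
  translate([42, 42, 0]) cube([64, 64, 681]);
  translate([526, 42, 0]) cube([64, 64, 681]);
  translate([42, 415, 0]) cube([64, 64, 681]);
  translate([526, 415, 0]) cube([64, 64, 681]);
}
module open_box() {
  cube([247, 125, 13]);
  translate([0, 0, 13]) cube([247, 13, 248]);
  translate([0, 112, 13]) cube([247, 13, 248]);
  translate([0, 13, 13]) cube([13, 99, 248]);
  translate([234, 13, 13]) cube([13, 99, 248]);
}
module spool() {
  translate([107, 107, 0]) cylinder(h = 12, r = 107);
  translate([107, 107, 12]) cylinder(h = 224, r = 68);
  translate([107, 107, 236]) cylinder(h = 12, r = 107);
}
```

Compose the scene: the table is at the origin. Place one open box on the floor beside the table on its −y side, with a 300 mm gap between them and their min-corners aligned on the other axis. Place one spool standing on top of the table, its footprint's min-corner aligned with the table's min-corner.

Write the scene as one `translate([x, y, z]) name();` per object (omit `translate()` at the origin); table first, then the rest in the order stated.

table();
translate([0, -425, 0]) open_box();
translate([0, 0, 707]) spool();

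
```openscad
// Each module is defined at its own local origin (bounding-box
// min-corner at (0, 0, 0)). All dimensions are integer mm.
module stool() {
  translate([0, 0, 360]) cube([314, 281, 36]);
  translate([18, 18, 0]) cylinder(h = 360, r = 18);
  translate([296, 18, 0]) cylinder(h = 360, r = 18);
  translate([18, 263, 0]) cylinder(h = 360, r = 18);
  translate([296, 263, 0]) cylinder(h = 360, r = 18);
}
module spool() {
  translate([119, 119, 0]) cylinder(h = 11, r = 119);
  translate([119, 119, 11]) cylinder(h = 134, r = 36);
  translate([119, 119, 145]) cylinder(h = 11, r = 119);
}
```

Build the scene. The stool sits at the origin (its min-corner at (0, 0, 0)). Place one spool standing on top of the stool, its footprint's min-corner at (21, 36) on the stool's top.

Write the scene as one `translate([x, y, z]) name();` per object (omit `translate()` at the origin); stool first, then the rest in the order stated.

stool();
translate([21, 36, 396]) spool();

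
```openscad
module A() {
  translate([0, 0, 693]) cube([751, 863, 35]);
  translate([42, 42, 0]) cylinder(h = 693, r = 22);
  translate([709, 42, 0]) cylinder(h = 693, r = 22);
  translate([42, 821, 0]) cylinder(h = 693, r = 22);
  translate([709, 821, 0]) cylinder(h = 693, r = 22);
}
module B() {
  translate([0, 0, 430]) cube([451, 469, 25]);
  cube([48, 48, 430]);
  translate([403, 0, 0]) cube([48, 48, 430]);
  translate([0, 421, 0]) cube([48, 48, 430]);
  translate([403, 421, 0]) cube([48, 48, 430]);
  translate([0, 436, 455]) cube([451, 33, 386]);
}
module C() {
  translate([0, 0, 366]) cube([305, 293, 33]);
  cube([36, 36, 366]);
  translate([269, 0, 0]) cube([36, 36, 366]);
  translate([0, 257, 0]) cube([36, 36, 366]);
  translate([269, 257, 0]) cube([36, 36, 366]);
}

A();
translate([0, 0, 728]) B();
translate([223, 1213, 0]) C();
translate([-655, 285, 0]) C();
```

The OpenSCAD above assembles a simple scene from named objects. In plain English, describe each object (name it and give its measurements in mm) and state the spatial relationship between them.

A is a table: top 751 mm (x) × 863 mm (y), 35 mm thick, upper face at z = 728 mm, on four round legs of 44 mm diameter, each leg's bounding box inset 20 mm from the nearest pair of top edges, running from z = 0 to the bottom of the top.

B is a chair. The seat is a 451×469×25 mm slab with its top at z = 455 mm, on four 48×48 mm corner legs (flush with the seat edges, standing on z = 0). A flat backrest 33 mm thick, 386 mm tall, spans the full seat width and rises from the seat top along its +y edge, rear face flush with the rear of the seat.

C is a simple wooden stool: a rectangular seat 305 mm (x) by 293 mm (y), 33 mm thick, top face at z = 399 mm, on four square legs, each 36×36 mm in cross-section. The legs rest on z = 0, each flush with a corner of the seat.

The chair is on top of the table. Two stools sit around the table at the +y, −x sides.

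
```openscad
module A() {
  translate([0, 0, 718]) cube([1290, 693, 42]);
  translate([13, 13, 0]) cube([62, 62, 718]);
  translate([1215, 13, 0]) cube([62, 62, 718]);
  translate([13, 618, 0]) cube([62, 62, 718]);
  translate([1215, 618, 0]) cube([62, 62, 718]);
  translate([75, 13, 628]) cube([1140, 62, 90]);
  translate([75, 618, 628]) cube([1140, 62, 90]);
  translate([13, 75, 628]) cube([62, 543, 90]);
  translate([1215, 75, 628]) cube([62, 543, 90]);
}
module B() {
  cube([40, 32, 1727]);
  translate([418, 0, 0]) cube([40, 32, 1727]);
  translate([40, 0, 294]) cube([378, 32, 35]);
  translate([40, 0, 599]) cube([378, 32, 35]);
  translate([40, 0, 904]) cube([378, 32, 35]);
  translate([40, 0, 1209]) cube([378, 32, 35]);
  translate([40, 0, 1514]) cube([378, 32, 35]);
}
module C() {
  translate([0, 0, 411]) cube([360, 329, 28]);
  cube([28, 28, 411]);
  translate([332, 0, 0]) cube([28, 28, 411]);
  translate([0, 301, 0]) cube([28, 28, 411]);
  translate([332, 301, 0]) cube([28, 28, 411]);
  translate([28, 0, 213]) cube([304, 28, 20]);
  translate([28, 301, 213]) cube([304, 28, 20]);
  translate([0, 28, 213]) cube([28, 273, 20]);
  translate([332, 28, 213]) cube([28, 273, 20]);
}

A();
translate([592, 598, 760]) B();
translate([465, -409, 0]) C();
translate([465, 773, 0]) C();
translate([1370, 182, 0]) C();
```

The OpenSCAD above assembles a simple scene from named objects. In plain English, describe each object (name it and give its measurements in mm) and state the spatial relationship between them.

A is a table with a 1290×693 mm rectangular top, 42 mm thick, top surface at z = 760 mm, supported by four 62×62 mm square legs, each inset 13 mm from the nearest pair of top edges, running from the floor. Four apron rails, 62 mm thick and 90 mm tall, run between adjacent legs with their top edges flush with the underside of the top and their outer faces flush with the legs' outer faces.

B is a straight ladder. Two 40×32 mm vertical rails, 1727 mm tall, stand 458 mm apart (outside-to-outside) with their front faces coplanar on the −y side. 5 rungs, each 32 mm deep and 35 mm tall, span between the inner faces of the rails, front faces flush with the rails. The lowest rung's underside is at z = 294 mm and rungs are spaced 305 mm apart (underside to underside).

C is a four-legged stool. The seat is a 360×329×28 mm slab whose top surface is at z = 439 mm; four square legs, each 28×28 mm in cross-section, run from the floor (z = 0) to the underside of the seat, each flush with a corner of the seat. Four stretchers, 28 mm wide and 20 mm tall, connect adjacent legs with their undersides at z = 213 mm, each running between the inner faces of the legs it joins and aligned with the legs' outer faces on the other axis.

The ladder is on top of the table. Three stools sit around the table at the −y, +y, +x sides.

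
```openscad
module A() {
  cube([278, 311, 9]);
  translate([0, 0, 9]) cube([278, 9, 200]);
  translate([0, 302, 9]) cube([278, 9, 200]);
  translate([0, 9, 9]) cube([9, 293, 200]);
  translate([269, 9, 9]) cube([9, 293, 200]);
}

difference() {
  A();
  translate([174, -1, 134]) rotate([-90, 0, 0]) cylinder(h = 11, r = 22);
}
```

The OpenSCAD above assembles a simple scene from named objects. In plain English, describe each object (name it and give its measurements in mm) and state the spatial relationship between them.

A is an open-topped rectangular box: outside dimensions 278×311×209 mm, with a uniform wall and base thickness of 9 mm. The base is a full 278×311 slab on the floor; four walls sit on top of the base. The front and back walls (the −y and +y sides) span the full width; the two side walls fit between them.

The open box has a circular hole of radius 22 mm through its front wall, centred at (x = 174, z = 134).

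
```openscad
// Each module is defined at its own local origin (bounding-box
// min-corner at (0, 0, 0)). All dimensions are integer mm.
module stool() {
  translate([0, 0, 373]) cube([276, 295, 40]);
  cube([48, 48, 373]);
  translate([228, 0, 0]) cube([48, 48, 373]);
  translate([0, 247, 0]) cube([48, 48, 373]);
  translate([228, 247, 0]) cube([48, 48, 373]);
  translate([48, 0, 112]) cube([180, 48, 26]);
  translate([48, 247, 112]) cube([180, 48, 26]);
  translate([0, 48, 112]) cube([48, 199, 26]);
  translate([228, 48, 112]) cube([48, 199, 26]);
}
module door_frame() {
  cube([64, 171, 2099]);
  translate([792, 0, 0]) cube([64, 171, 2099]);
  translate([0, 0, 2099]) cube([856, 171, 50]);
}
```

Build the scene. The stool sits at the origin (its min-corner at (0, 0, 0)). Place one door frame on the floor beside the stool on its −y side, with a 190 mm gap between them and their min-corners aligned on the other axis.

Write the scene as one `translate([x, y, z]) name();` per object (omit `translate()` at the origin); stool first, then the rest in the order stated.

stool();
translate([0, -361, 0]) door_frame();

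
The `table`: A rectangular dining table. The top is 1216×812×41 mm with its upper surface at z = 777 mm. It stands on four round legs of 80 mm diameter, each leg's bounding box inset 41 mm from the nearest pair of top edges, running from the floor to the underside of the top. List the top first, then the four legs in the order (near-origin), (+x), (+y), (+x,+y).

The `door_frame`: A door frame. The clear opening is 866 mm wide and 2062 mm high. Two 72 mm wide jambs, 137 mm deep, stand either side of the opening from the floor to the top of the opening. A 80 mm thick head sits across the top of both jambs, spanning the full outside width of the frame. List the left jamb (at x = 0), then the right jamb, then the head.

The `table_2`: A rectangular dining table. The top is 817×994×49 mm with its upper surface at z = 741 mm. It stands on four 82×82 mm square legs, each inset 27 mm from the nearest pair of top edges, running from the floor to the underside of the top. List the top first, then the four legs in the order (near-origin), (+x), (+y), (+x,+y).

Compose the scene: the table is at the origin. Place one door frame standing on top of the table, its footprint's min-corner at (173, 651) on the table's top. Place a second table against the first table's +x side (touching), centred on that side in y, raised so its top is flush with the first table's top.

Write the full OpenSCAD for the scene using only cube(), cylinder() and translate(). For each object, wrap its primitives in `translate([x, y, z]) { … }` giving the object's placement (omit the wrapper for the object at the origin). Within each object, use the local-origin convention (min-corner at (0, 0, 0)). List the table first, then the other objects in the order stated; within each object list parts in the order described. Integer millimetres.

translate([0, 0, 736]) cube([1216, 812, 41]);
translate([81, 81, 0]) cylinder(h = 736, r = 40);
translate([1135, 81, 0]) cylinder(h = 736, r = 40);
translate([81, 731, 0]) cylinder(h = 736, r = 40);
translate([1135, 731, 0]) cylinder(h = 736, r = 40);
translate([173, 651, 777]) {
  cube([72, 137, 2062]);
  translate([938, 0, 0]) cube([72, 137, 2062]);
  translate([0, 0, 2062]) cube([1010, 137, 80]);
}
translate([1216, -91, 36]) {
  translate([0, 0, 692]) cube([817, 994, 49]);
  translate([27, 27, 0]) cube([82, 82, 692]);
  translate([708, 27, 0]) cube([82, 82, 692]);
  translate([27, 885, 0]) cube([82, 82, 692]);
  translate([708, 885, 0]) cube([82, 82, 692]);
}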